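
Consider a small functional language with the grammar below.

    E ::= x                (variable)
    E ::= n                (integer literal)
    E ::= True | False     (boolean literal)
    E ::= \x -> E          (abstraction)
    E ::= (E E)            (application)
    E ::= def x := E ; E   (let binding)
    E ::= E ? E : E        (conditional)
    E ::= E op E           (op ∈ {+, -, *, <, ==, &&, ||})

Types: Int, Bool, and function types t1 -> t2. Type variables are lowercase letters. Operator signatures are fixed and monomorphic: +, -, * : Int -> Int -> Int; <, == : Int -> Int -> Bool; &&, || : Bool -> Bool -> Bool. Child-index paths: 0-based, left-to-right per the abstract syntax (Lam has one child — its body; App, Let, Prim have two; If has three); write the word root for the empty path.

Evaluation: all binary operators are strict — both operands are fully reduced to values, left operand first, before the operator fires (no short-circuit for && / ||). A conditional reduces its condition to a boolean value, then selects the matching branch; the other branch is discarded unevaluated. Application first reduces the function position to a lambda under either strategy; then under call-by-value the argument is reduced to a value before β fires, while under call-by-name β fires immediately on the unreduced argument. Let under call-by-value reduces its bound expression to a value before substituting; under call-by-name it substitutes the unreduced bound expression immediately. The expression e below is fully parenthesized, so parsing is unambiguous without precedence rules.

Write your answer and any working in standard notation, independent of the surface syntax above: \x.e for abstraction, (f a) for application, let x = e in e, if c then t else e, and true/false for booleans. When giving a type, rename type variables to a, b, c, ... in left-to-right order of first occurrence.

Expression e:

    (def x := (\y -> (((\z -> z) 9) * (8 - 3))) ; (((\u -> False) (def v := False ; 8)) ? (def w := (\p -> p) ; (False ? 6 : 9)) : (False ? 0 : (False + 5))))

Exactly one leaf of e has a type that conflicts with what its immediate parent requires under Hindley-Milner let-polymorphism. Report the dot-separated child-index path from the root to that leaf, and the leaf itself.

Working:
z : b
\z._ : b -> b
  unify b -> b ~ Int -> c
  unify b ~ Int
  unify Int ~ c
_ _ : Int
  unify Int ~ Int
  unify Int ~ Int
  unify Int ~ Int
  unify Int ~ Int
\y._ : a -> Int
let x : forall. a -> Int
\u._ : d -> Bool
let v : Bool
  unify d -> Bool ~ Int -> e
  unify d ~ Int
  unify Bool ~ e
_ _ : Bool
  unify Bool ~ Bool
p : f
\p._ : f -> f
let w : forall. f -> f
  unify Bool ~ Bool
  unify Int ~ Int
  unify Bool ~ Bool
  unify Bool ~ Int
  FAIL: mismatch Bool ~ Int

Answer: 1.2.2.0 : false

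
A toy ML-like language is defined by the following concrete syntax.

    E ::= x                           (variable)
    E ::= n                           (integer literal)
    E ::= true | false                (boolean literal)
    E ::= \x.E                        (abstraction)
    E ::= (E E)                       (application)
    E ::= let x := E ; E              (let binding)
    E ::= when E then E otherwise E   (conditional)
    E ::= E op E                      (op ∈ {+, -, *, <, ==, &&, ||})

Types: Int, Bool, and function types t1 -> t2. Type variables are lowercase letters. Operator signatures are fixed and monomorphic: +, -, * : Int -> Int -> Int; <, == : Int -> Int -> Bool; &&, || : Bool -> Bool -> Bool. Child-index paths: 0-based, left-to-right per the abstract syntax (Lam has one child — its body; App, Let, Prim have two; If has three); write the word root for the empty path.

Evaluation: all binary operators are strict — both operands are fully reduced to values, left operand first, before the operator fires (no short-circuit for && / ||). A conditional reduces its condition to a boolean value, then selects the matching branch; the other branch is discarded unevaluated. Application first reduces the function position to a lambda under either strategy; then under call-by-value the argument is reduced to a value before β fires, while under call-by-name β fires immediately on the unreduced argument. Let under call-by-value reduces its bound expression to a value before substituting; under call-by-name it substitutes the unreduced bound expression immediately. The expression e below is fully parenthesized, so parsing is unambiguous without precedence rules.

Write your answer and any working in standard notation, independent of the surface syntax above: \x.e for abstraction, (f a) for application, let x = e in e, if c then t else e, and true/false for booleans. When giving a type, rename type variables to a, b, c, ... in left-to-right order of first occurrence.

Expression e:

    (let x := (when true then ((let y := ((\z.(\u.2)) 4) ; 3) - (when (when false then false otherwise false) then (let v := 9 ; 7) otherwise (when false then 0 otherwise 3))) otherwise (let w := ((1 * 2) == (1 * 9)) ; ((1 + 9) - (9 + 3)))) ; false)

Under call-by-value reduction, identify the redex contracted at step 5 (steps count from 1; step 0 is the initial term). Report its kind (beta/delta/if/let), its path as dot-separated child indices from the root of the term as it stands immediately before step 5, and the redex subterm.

Trace:
step 0: (let x = (if true then ((let y = ((\z.(\u.2)) 4) in 3) - (if (if false then false else false) then (let v = 9 in 7) else (if false then 0 else 3))) else (let w = ((1 * 2) == (1 * 9)) in ((1 + 9) - (9 + 3)))) in false)
step 1: [if@0] (let x = ((let y = ((\z.(\u.2)) 4) in 3) - (if (if false then false else false) then (let v = 9 in 7) else (if false then 0 else 3))) in false)
step 2: [beta@0.0.0] (let x = ((let y = (\u.2) in 3) - (if (if false then false else false) then (let v = 9 in 7) else (if false then 0 else 3))) in false)
step 3: [let@0.0] (let x = (3 - (if (if false then false else false) then (let v = 9 in 7) else (if false then 0 else 3))) in false)
step 4: [if@0.1.0] (let x = (3 - (if false then (let v = 9 in 7) else (if false then 0 else 3))) in false)
step 5: [if@0.1] (let x = (3 - (if false then 0 else 3)) in false)

Answer: if at 0.1 : (if false then (let v = 9 in 7) else (if false then 0 else 3))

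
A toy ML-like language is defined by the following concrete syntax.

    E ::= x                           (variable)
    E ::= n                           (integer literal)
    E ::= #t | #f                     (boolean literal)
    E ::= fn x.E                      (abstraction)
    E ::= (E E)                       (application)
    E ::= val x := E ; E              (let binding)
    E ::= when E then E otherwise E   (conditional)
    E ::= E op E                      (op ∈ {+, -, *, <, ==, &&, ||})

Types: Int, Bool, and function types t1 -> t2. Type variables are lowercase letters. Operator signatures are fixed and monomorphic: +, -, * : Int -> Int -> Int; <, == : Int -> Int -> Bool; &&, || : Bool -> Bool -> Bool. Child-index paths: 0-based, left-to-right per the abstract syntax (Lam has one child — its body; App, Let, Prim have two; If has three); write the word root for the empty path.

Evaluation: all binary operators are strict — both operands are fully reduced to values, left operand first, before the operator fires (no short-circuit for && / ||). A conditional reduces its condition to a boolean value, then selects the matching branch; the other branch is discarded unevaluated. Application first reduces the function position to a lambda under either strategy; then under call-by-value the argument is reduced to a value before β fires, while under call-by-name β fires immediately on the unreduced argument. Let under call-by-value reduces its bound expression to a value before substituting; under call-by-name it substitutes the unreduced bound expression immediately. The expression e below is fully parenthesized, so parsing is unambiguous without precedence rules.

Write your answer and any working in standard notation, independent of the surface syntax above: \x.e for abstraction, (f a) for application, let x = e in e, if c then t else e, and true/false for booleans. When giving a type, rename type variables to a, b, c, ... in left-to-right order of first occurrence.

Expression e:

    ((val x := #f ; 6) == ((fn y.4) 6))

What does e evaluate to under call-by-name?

Answer: false

Derivation:
step 0: ((let x = false in 6) == ((\y.4) 6))
step 1: [let@0] (6 == ((\y.4) 6))
step 2: [beta@1] (6 == 4)
step 3: [delta@root] false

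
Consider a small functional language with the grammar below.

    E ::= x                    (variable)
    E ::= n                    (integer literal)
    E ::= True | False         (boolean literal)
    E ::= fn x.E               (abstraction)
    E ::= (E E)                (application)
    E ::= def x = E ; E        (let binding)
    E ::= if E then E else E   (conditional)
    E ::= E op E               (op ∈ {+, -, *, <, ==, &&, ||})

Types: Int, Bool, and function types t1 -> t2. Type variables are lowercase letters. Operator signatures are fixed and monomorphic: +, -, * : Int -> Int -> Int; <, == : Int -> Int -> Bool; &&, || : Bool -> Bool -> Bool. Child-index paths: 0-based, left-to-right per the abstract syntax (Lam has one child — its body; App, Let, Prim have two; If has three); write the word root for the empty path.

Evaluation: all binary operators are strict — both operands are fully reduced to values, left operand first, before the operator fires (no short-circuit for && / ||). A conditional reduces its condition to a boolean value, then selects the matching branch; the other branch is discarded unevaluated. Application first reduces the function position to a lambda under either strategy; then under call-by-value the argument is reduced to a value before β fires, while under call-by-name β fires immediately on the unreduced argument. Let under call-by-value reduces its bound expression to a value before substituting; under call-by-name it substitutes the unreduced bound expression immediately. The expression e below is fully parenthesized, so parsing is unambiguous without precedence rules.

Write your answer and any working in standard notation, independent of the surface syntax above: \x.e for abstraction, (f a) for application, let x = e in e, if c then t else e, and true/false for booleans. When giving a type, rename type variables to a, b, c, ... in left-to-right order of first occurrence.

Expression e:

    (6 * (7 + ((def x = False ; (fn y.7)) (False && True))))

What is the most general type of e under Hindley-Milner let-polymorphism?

Answer: Int

Trace:
  unify Int ~ Int
  unify Int ~ Int
let x : Bool
\y._ : a -> Int
  unify Bool ~ Bool
  unify Bool ~ Bool
  unify a -> Int ~ Bool -> b
  unify a ~ Bool
  unify Int ~ b
_ _ : Int
  unify Int ~ Int
  unify Int ~ Int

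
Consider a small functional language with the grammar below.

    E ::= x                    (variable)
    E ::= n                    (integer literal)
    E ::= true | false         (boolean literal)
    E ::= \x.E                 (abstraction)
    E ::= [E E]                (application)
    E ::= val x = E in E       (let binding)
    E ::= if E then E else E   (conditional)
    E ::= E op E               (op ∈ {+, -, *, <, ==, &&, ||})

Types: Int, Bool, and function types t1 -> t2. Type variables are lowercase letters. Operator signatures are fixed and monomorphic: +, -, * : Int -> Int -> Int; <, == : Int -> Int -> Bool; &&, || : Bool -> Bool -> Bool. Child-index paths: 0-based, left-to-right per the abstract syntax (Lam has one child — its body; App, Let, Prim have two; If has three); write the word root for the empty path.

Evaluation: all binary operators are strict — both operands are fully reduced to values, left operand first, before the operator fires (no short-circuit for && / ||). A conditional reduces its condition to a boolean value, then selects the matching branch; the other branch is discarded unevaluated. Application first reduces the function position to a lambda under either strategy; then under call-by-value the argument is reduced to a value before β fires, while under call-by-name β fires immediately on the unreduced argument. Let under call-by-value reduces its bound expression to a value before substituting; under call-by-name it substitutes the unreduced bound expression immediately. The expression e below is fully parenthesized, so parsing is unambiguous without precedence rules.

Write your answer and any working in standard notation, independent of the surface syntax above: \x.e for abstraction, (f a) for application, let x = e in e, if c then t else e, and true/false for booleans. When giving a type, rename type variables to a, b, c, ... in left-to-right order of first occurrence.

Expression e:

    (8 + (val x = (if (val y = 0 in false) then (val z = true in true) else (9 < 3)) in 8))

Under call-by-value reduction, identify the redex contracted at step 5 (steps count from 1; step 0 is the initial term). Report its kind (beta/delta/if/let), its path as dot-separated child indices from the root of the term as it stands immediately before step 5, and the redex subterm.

Answer: delta at root : (8 + 8)

Trace:
step 0: (8 + (let x = (if (let y = 0 in false) then (let z = true in true) else (9 < 3)) in 8))
step 1: [let@1.0.0] (8 + (let x = (if false then (let z = true in true) else (9 < 3)) in 8))
step 2: [if@1.0] (8 + (let x = (9 < 3) in 8))
step 3: [delta@1.0] (8 + (let x = false in 8))
step 4: [let@1] (8 + 8)
step 5: [delta@root] 16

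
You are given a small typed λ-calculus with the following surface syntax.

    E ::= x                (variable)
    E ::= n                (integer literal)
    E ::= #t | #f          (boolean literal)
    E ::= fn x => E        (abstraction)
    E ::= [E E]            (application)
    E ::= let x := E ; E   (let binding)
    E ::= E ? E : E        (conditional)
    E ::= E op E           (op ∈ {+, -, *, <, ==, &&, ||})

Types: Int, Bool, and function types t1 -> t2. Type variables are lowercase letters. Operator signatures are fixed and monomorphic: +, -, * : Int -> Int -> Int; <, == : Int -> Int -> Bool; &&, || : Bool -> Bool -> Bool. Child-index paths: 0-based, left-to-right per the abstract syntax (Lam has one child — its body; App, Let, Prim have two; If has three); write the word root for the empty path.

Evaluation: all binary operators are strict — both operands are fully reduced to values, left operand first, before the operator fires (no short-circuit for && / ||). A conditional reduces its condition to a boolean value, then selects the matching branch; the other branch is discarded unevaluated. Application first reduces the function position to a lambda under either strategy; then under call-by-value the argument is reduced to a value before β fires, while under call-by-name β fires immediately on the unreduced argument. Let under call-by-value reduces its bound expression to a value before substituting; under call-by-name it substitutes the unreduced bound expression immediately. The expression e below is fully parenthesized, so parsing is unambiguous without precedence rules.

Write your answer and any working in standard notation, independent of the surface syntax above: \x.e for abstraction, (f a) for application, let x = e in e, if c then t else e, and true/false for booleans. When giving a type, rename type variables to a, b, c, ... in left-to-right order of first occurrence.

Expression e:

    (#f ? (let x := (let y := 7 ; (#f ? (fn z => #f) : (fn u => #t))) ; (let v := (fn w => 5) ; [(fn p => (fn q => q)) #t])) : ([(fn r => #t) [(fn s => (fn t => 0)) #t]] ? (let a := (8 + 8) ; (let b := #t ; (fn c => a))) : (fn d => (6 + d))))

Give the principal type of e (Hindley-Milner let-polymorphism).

Answer: Int -> Int

Derivation:
  unify Bool ~ Bool
let y : Int
  unify Bool ~ Bool
\z._ : a -> Bool
\u._ : b -> Bool
  unify a -> Bool ~ b -> Bool
  unify a ~ b
  unify Bool ~ Bool
let x : forall. b -> Bool
\w._ : c -> Int
let v : forall. c -> Int
q : e
\q._ : e -> e
\p._ : d -> e -> e
  unify d -> e -> e ~ Bool -> f
  unify d ~ Bool
  unify e -> e ~ f
_ _ : e -> e
\r._ : g -> Bool
\t._ : i -> Int
\s._ : h -> i -> Int
  unify h -> i -> Int ~ Bool -> j
  unify h ~ Bool
  unify i -> Int ~ j
_ _ : i -> Int
  unify g -> Bool ~ (i -> Int) -> k
  unify g ~ i -> Int
  unify Bool ~ k
_ _ : Bool
  unify Bool ~ Bool
  unify Int ~ Int
  unify Int ~ Int
let a : Int
let b : Bool
a : Int
\c._ : l -> Int
  unify Int ~ Int
d : m
  unify m ~ Int
\d._ : Int -> Int
  unify l -> Int ~ Int -> Int
  unify l ~ Int
  unify Int ~ Int
  unify e -> e ~ Int -> Int
  unify e ~ Int
  unify Int ~ Int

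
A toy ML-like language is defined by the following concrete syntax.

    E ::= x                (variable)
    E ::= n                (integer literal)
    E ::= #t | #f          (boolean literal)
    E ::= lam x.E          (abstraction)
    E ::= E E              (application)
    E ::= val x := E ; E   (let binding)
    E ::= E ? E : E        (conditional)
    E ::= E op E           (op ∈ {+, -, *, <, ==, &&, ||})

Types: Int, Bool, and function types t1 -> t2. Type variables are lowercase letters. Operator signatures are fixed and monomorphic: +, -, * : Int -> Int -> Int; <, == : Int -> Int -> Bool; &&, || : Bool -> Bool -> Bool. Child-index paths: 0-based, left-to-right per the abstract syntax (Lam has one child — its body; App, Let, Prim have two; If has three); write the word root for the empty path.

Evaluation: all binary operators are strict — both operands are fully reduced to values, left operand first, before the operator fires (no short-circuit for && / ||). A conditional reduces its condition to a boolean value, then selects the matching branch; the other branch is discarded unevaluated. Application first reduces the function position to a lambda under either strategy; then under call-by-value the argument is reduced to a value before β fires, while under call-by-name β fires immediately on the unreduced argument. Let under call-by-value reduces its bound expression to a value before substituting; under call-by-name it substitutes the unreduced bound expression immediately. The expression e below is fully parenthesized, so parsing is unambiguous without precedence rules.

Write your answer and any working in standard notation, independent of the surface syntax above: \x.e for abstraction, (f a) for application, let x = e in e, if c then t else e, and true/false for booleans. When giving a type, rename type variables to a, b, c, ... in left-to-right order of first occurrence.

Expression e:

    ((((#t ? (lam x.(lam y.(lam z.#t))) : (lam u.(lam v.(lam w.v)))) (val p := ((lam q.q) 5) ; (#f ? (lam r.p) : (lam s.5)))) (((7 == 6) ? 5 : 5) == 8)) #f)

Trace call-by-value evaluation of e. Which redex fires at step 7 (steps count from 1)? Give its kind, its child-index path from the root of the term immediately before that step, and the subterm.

Derivation:
step 0: ((((if true then (\x.(\y.(\z.true))) else (\u.(\v.(\w.v)))) (let p = ((\q.q) 5) in (if false then (\r.p) else (\s.5)))) ((if (7 == 6) then 5 else 5) == 8)) false)
step 1: [if@0.0.0] ((((\x.(\y.(\z.true))) (let p = ((\q.q) 5) in (if false then (\r.p) else (\s.5)))) ((if (7 == 6) then 5 else 5) == 8)) false)
step 2: [beta@0.0.1.0] ((((\x.(\y.(\z.true))) (let p = 5 in (if false then (\r.p) else (\s.5)))) ((if (7 == 6) then 5 else 5) == 8)) false)
step 3: [let@0.0.1] ((((\x.(\y.(\z.true))) (if false then (\r.5) else (\s.5))) ((if (7 == 6) then 5 else 5) == 8)) false)
step 4: [if@0.0.1] ((((\x.(\y.(\z.true))) (\s.5)) ((if (7 == 6) then 5 else 5) == 8)) false)
step 5: [beta@0.0] (((\y.(\z.true)) ((if (7 == 6) then 5 else 5) == 8)) false)
step 6: [delta@0.1.0.0] (((\y.(\z.true)) ((if false then 5 else 5) == 8)) false)
step 7: [if@0.1.0] (((\y.(\z.true)) (5 == 8)) false)

Answer: if at 0.1.0 : (if false then 5 else 5)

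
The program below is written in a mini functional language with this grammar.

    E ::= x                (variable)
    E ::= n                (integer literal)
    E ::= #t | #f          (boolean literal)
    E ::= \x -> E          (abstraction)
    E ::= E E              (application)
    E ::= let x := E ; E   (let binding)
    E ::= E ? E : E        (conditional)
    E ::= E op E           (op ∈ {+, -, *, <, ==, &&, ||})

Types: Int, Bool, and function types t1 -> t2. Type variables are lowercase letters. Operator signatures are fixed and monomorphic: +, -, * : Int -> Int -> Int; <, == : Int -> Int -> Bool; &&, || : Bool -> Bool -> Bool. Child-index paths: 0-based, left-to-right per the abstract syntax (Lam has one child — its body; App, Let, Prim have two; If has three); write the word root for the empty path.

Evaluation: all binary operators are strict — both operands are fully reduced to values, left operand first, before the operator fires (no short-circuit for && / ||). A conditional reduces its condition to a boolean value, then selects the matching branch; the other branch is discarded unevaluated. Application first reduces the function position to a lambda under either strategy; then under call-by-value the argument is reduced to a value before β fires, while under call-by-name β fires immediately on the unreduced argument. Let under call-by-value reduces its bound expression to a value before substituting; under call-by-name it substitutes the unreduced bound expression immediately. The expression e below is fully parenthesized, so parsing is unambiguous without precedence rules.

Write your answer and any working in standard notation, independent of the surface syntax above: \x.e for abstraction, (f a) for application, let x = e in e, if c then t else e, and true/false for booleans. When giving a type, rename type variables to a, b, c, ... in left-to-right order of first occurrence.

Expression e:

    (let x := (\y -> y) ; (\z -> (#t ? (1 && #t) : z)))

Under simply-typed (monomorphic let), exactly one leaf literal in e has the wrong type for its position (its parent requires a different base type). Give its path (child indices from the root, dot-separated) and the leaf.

Answer: 1.0.1.0 : 1

Trace:
y : a
\y._ : a -> a
let x : a -> a
  unify Bool ~ Bool
  unify Int ~ Bool
  FAIL: mismatch Int ~ Bool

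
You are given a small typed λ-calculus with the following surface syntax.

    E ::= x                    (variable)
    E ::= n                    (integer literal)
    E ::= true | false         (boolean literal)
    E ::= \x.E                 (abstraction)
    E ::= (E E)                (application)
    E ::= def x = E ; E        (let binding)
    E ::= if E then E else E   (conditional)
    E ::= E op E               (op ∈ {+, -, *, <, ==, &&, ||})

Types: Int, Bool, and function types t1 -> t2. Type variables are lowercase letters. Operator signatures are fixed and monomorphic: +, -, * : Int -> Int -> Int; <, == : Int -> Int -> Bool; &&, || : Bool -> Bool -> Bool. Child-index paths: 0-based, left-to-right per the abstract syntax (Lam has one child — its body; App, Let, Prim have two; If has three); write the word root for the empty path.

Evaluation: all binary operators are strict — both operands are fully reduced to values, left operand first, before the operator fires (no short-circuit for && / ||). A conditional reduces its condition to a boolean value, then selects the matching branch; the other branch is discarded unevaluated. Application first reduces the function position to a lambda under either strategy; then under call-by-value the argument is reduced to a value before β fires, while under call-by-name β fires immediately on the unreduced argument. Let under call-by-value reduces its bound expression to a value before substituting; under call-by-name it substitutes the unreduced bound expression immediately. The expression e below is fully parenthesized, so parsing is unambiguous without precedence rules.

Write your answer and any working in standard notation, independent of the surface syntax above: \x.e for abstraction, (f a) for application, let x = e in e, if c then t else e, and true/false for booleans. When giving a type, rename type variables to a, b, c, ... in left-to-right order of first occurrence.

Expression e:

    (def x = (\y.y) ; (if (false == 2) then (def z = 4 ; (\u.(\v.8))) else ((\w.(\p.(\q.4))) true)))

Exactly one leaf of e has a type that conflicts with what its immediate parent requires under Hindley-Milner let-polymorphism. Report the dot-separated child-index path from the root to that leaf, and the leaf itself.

Trace:
y : a
\y._ : a -> a
let x : forall. a -> a
  unify Bool ~ Int
  FAIL: mismatch Bool ~ Int

Answer: 1.0.0 : false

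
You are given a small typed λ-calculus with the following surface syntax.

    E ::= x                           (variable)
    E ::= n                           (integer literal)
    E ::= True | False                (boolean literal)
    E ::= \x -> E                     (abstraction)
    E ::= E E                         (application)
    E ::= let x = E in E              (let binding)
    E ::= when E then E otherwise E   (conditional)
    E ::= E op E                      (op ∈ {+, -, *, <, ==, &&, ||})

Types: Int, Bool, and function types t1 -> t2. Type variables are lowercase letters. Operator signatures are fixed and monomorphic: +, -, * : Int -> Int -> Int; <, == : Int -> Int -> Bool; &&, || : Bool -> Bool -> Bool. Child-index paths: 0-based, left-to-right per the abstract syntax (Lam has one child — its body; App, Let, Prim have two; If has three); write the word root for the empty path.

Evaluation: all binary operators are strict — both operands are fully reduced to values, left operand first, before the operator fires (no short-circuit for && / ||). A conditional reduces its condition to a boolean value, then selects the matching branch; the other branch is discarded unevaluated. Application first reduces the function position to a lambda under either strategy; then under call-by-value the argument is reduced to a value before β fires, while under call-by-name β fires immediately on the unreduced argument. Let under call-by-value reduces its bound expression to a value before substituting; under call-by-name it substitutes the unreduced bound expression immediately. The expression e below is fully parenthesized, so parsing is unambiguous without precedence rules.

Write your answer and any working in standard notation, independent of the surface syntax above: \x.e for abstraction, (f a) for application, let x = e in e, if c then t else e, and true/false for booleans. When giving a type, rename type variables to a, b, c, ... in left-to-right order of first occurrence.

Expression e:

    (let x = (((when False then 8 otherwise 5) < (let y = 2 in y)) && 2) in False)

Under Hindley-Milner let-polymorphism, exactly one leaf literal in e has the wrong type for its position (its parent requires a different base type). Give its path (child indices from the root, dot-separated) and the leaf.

Trace:
  unify Bool ~ Bool
  unify Int ~ Int
  unify Int ~ Int
let y : Int
y : Int
  unify Int ~ Int
  unify Bool ~ Bool
  unify Int ~ Bool
  FAIL: mismatch Int ~ Bool

Answer: 0.1 : 2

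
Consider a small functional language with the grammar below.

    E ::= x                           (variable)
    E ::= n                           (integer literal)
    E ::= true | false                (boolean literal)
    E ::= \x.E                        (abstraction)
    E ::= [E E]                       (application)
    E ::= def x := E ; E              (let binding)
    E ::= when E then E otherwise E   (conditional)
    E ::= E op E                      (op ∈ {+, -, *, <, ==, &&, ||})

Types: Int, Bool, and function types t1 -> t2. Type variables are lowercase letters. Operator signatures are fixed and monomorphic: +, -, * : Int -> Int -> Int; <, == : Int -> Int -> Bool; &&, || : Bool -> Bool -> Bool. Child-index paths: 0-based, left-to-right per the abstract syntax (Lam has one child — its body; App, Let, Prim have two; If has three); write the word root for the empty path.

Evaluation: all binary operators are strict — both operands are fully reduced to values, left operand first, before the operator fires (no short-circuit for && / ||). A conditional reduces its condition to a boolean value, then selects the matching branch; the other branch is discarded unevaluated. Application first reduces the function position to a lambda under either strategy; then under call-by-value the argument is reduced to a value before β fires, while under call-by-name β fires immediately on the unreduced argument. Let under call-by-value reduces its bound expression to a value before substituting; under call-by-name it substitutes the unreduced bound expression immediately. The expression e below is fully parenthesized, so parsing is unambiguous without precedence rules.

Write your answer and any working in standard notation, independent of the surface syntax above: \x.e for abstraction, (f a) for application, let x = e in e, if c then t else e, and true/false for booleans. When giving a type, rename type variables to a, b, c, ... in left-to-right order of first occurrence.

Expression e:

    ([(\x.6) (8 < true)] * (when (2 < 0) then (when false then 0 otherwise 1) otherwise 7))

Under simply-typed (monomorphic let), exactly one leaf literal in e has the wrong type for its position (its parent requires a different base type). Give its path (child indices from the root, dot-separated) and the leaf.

Trace:
\x._ : a -> Int
  unify Int ~ Int
  unify Bool ~ Int
  FAIL: mismatch Bool ~ Int

Answer: 0.1.1 : true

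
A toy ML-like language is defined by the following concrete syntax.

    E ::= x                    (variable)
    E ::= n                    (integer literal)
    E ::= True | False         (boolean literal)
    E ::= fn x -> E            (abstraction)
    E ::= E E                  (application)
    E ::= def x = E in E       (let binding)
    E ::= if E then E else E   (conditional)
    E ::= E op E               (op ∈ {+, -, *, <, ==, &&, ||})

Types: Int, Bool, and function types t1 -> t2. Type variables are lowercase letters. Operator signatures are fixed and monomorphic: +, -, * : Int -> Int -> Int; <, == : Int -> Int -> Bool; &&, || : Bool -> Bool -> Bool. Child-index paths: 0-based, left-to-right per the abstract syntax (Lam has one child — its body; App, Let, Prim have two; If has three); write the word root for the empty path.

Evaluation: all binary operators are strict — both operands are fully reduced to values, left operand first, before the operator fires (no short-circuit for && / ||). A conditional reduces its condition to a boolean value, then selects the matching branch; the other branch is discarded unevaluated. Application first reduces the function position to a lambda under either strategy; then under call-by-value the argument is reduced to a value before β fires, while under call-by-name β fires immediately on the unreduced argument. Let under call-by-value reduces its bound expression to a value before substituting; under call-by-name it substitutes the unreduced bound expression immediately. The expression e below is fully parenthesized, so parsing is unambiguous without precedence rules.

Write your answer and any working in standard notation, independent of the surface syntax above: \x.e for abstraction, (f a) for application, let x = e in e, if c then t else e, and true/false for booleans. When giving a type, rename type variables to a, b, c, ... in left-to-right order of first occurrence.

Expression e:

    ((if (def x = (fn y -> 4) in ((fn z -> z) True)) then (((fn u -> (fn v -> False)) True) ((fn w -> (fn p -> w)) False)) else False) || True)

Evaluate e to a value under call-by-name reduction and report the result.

Derivation:
step 0: ((if (let x = (\y.4) in ((\z.z) true)) then (((\u.(\v.false)) true) ((\w.(\p.w)) false)) else false) || true)
step 1: [let@0.0] ((if ((\z.z) true) then (((\u.(\v.false)) true) ((\w.(\p.w)) false)) else false) || true)
step 2: [beta@0.0] ((if true then (((\u.(\v.false)) true) ((\w.(\p.w)) false)) else false) || true)
step 3: [if@0] ((((\u.(\v.false)) true) ((\w.(\p.w)) false)) || true)
step 4: [beta@0.0] (((\v.false) ((\w.(\p.w)) false)) || true)
step 5: [beta@0] (false || true)
step 6: [delta@root] true

Answer: true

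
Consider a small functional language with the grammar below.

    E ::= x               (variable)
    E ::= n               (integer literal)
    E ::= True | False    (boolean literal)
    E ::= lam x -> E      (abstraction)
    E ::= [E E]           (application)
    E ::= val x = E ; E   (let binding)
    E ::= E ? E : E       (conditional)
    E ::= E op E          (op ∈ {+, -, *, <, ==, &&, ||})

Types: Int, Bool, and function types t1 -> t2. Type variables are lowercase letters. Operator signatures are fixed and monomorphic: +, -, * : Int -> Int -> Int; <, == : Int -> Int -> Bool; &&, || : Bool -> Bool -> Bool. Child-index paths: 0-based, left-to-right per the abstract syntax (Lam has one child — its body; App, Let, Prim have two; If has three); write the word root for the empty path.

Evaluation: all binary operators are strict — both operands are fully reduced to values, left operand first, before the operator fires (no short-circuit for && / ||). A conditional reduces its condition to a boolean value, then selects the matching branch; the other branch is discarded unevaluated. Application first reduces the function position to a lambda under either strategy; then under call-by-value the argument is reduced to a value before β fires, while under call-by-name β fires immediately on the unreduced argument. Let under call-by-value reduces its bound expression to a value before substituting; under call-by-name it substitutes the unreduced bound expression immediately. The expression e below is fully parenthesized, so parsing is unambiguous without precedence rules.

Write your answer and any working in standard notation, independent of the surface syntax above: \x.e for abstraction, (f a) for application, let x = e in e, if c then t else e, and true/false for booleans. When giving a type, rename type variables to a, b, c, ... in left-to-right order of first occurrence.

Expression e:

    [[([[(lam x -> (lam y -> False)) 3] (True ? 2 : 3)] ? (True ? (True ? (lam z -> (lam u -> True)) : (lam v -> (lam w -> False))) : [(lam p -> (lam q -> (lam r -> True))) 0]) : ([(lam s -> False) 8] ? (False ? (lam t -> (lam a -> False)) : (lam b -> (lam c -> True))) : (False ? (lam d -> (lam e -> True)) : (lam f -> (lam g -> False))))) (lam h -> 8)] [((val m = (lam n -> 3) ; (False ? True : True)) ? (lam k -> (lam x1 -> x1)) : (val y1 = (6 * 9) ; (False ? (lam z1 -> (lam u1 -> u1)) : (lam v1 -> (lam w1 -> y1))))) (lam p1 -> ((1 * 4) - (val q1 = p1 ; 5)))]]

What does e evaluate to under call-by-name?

Answer: false

Working:
step 0: (((if (((\x.(\y.false)) 3) (if true then 2 else 3)) then (if true then (if true then (\z.(\u.true)) else (\v.(\w.false))) else ((\p.(\q.(\r.true))) 0)) else (if ((\s.false) 8) then (if false then (\t.(\a.false)) else (\b.(\c.true))) else (if false then (\d.(\e.true)) else (\f.(\g.false))))) (\h.8)) ((if (let m = (\n.3) in (if false then true else true)) then (\k.(\x1.x1)) else (let y1 = (6 * 9) in (if false then (\z1.(\u1.u1)) else (\v1.(\w1.y1))))) (\p1.((1 * 4) - (let q1 = p1 in 5)))))
step 1: [beta@0.0.0.0] (((if ((\y.false) (if true then 2 else 3)) then (if true then (if true then (\z.(\u.true)) else (\v.(\w.false))) else ((\p.(\q.(\r.true))) 0)) else (if ((\s.false) 8) then (if false then (\t.(\a.false)) else (\b.(\c.true))) else (if false then (\d.(\e.true)) else (\f.(\g.false))))) (\h.8)) ((if (let m = (\n.3) in (if false then true else true)) then (\k.(\x1.x1)) else (let y1 = (6 * 9) in (if false then (\z1.(\u1.u1)) else (\v1.(\w1.y1))))) (\p1.((1 * 4) - (let q1 = p1 in 5)))))
step 2: [beta@0.0.0] (((if false then (if true then (if true then (\z.(\u.true)) else (\v.(\w.false))) else ((\p.(\q.(\r.true))) 0)) else (if ((\s.false) 8) then (if false then (\t.(\a.false)) else (\b.(\c.true))) else (if false then (\d.(\e.true)) else (\f.(\g.false))))) (\h.8)) ((if (let m = (\n.3) in (if false then true else true)) then (\k.(\x1.x1)) else (let y1 = (6 * 9) in (if false then (\z1.(\u1.u1)) else (\v1.(\w1.y1))))) (\p1.((1 * 4) - (let q1 = p1 in 5)))))
step 3: [if@0.0] (((if ((\s.false) 8) then (if false then (\t.(\a.false)) else (\b.(\c.true))) else (if false then (\d.(\e.true)) else (\f.(\g.false)))) (\h.8)) ((if (let m = (\n.3) in (if false then true else true)) then (\k.(\x1.x1)) else (let y1 = (6 * 9) in (if false then (\z1.(\u1.u1)) else (\v1.(\w1.y1))))) (\p1.((1 * 4) - (let q1 = p1 in 5)))))
step 4: [beta@0.0.0] (((if false then (if false then (\t.(\a.false)) else (\b.(\c.true))) else (if false then (\d.(\e.true)) else (\f.(\g.false)))) (\h.8)) ((if (let m = (\n.3) in (if false then true else true)) then (\k.(\x1.x1)) else (let y1 = (6 * 9) in (if false then (\z1.(\u1.u1)) else (\v1.(\w1.y1))))) (\p1.((1 * 4) - (let q1 = p1 in 5)))))
step 5: [if@0.0] (((if false then (\d.(\e.true)) else (\f.(\g.false))) (\h.8)) ((if (let m = (\n.3) in (if false then true else true)) then (\k.(\x1.x1)) else (let y1 = (6 * 9) in (if false then (\z1.(\u1.u1)) else (\v1.(\w1.y1))))) (\p1.((1 * 4) - (let q1 = p1 in 5)))))
step 6: [if@0.0] (((\f.(\g.false)) (\h.8)) ((if (let m = (\n.3) in (if false then true else true)) then (\k.(\x1.x1)) else (let y1 = (6 * 9) in (if false then (\z1.(\u1.u1)) else (\v1.(\w1.y1))))) (\p1.((1 * 4) - (let q1 = p1 in 5)))))
step 7: [beta@0] ((\g.false) ((if (let m = (\n.3) in (if false then true else true)) then (\k.(\x1.x1)) else (let y1 = (6 * 9) in (if false then (\z1.(\u1.u1)) else (\v1.(\w1.y1))))) (\p1.((1 * 4) - (let q1 = p1 in 5)))))
step 8: [beta@root] false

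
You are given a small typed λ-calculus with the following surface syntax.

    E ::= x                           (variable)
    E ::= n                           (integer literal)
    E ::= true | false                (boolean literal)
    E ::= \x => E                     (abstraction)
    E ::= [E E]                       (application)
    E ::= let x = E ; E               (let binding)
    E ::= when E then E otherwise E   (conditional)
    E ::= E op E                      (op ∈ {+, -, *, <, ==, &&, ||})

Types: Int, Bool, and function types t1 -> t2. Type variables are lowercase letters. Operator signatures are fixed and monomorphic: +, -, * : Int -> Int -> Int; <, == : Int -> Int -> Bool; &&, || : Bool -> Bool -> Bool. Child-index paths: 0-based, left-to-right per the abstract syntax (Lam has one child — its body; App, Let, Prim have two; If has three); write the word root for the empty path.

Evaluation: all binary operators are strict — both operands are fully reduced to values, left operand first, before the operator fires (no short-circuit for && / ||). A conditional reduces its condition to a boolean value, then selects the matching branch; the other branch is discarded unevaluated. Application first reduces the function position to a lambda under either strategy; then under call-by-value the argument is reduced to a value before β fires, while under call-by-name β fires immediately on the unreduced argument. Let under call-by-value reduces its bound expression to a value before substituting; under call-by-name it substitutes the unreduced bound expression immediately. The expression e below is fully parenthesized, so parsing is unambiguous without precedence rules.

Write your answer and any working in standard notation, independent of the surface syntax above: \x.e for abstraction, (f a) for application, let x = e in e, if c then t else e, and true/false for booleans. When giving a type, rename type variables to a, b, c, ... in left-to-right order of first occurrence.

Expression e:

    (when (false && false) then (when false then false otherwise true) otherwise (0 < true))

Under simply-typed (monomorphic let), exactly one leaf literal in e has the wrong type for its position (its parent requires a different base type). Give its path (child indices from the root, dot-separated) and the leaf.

Answer: 2.1 : true

Trace:
  unify Bool ~ Bool
  unify Bool ~ Bool
  unify Bool ~ Bool
  unify Bool ~ Bool
  unify Bool ~ Bool
  unify Int ~ Int
  unify Bool ~ Int
  FAIL: mismatch Bool ~ Int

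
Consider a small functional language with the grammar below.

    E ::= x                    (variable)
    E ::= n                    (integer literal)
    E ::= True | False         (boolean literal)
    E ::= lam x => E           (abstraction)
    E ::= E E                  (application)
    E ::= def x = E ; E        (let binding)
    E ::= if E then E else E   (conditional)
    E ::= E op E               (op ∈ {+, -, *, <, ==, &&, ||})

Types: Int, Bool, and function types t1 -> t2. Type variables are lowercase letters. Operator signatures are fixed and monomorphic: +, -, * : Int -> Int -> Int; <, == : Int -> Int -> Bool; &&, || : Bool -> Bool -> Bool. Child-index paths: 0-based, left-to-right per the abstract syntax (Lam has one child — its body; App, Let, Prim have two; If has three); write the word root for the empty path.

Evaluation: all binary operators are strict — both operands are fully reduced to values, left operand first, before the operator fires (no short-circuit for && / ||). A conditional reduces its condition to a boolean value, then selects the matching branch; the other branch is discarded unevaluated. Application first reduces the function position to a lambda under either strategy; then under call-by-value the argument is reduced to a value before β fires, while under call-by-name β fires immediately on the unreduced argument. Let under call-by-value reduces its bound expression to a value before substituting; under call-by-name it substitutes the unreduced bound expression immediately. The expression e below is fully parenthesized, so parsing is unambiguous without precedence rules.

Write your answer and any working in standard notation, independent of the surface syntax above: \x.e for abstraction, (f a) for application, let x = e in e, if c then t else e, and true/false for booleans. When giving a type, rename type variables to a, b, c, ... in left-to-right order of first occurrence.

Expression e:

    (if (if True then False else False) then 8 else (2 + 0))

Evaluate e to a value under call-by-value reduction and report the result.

Trace:
step 0: (if (if true then false else false) then 8 else (2 + 0))
step 1: [if@0] (if false then 8 else (2 + 0))
step 2: [if@root] (2 + 0)
step 3: [delta@root] 2

Answer: 2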